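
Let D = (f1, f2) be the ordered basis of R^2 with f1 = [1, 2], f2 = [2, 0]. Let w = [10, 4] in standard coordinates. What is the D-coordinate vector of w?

Write w = c_1 f1 + c_2 f2 and solve for the c_i.
System: c_1 + 2c_2 = 10, 2c_1 + 0c_2 = 4; solving gives c_1 = 2, c_2 = 4.
Check: 2f1 + 4f2 = [10, 4].

[2, 4]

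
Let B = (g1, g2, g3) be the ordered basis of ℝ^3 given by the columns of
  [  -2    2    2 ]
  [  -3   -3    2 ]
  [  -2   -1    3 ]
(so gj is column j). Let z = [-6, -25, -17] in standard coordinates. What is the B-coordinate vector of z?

[4, 3, -2]

We seek scalars with c_1 g1 + ... + c_3 g3 = z; equivalently solve M c = z where the columns of M are g1, ..., g3.
Solving this 3x3 system gives c = (4, 3, -2).
Check: 4g1 + 3g2 - 2g3 = [-6, -25, -17].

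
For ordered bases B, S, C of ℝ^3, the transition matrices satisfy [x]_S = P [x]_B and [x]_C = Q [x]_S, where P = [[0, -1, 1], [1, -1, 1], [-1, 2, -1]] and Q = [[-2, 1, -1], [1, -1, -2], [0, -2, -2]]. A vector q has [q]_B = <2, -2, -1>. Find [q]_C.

<6, 8, 4>

First [q]_S = P [q]_B = <1, 3, -5>.
Then [q]_C = Q [q]_S = <6, 8, 4>.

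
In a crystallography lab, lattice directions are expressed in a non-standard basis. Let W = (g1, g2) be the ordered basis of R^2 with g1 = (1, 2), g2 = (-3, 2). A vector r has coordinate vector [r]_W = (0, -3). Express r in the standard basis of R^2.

(9, -6)

r = M [r]_W, where M has columns g1, g2.
Carrying out the matrix-vector product, r = (9, -6).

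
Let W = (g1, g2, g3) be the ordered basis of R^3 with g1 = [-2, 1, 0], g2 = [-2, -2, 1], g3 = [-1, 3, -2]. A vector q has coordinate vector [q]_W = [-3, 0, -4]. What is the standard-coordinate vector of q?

[10, -15, 8]

q = M [q]_W, where M has columns g1, ..., g3.
Carrying out the matrix-vector product, q = [10, -15, 8].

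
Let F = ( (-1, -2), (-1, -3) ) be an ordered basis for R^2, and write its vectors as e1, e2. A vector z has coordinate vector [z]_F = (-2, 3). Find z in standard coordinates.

(-1, -5)

The coordinates say z = -2e1 + 3e2; adding the scaled basis vectors gives (-1, -5).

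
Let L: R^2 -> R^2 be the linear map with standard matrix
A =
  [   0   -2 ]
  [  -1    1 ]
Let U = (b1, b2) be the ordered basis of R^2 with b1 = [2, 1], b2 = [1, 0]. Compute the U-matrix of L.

[[-1, -1], [0, 2]]

With P the matrix whose columns are b1, b2, [L]_U = P^(-1) A P.
Column by column: L(b1) = A b1 = [-2, -1]; its U-coordinates [-1, 0] give column 1.
Continuing for each basis vector yields [L]_U = [[-1, -1], [0, 2]].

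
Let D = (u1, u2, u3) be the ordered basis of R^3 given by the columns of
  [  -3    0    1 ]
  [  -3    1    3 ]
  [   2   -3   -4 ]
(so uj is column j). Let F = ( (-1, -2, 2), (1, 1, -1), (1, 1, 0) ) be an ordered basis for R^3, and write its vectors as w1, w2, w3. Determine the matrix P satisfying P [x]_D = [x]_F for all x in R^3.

Take x = uj: its D-coordinates are the j-th standard unit vector, so P e_j — column j of P — equals [uj]_F.
u1 = 0·w1 - 2w2 - w3, giving column 1 = (0, -2, -1); repeating for each j gives P = [[0, -1, -2], [-2, 1, 0], [-1, -2, -1]].

[[0, -1, -2], [-2, 1, 0], [-1, -2, -1]]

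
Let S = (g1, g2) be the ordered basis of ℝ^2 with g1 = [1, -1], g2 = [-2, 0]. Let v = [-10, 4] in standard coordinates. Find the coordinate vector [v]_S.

We seek scalars with c_1 g1 + c_2 g2 = v; equivalently solve M c = v where the columns of M are g1, g2.
System: c_1 - 2c_2 = -10, -c_1 + 0c_2 = 4; solving gives c_1 = -4, c_2 = 3.
Check: -4g1 + 3g2 = [-10, 4].

[-4, 3]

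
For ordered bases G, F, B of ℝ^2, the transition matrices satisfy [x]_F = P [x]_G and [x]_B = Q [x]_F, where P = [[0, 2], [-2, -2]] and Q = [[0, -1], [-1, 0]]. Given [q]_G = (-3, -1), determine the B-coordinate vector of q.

Apply P to get F-coordinates (-2, 8), then Q to get B-coordinates.
The result is [q]_B = (-8, 2).

(-8, 2)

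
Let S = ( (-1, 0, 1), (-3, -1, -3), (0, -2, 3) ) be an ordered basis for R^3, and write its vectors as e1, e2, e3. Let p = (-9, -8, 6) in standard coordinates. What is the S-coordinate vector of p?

[p]_S is the unique c with M c = p, where M has columns e1, ..., e3.
Gaussian elimination on [M | p] yields c = (3, 2, 3).
Check: 3e1 + 2e2 + 3e3 = (-9, -8, 6).

(3, 2, 3)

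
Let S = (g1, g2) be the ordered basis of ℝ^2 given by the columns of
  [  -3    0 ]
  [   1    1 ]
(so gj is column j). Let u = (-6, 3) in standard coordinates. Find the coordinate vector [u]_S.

We seek scalars with c_1 g1 + c_2 g2 = u; equivalently solve M c = u where the columns of M are g1, g2.
System: -3c_1 + 0c_2 = -6, c_1 + c_2 = 3; solving gives c_1 = 2, c_2 = 1.
Check: 2g1 + g2 = (-6, 3).

(2, 1)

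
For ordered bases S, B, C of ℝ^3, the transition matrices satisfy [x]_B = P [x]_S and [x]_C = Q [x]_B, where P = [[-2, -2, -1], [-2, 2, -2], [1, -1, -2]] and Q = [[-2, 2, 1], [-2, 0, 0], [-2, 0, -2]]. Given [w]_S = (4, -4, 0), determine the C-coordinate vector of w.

Composing the changes, [w]_C = Q P [w]_S.
Q P = [[1, 7, -4], [4, 4, 2], [2, 6, 6]]; applying this to (4, -4, 0) gives (-24, 0, -16).

(-24, 0, -16)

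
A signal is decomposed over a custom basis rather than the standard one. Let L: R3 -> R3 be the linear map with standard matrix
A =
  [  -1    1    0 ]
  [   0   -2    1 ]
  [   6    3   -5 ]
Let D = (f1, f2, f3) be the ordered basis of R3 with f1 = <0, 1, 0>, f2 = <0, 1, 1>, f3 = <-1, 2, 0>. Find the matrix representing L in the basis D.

[[-3, 3, 2], [3, -2, 0], [-1, -1, -3]]

Let P have columns f1, ..., f3. Then [L]_D = P^(-1) A P.
Here det P = -1, so P^(-1) is integer; computing A P first and then P^(-1)(A P) gives [[-3, 3, 2], [3, -2, 0], [-1, -1, -3]].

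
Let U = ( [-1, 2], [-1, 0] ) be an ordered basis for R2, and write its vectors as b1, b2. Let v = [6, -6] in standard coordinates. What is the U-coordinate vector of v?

[-3, -3]

We seek scalars with c_1 b1 + c_2 b2 = v; equivalently solve M c = v where the columns of M are b1, b2.
System: -c_1 - c_2 = 6, 2c_1 + 0c_2 = -6; solving gives c_1 = -3, c_2 = -3.
Check: -3b1 - 3b2 = [6, -6].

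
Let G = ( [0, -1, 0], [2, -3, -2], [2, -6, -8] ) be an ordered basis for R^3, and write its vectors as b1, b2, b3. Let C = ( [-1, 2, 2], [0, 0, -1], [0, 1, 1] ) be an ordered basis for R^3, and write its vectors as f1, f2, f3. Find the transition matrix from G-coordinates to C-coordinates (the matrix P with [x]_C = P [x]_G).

[[0, -2, -2], [-1, -1, 2], [-1, 1, -2]]

Take x = bj: its G-coordinates are the j-th standard unit vector, so P e_j — column j of P — equals [bj]_C.
b1 = 0·f1 - f2 - f3, giving column 1 = [0, -1, -1]; repeating for each j gives P = [[0, -2, -2], [-1, -1, 2], [-1, 1, -2]].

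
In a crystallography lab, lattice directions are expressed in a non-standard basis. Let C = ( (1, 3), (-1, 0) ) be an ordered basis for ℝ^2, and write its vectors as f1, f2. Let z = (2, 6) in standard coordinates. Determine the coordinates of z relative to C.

We seek scalars with c_1 f1 + c_2 f2 = z; equivalently solve M c = z where the columns of M are f1, f2.
System: c_1 - c_2 = 2, 3c_1 + 0c_2 = 6; solving gives c_1 = 2, c_2 = 0.
Check: 2f1 + 0·f2 = (2, 6).

(2, 0)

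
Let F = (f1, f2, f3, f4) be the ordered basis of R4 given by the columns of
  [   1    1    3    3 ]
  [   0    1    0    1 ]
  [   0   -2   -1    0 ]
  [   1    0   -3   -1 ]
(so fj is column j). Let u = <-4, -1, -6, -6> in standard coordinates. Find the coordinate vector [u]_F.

<-3, 2, 2, -3>

[u]_F is the unique c with M c = u, where M has columns f1, ..., f4.
Row-reducing the augmented matrix [M | u] gives c = (-3, 2, 2, -3).
Check: -3f1 + 2f2 + 2f3 - 3f4 = <-4, -1, -6, -6>.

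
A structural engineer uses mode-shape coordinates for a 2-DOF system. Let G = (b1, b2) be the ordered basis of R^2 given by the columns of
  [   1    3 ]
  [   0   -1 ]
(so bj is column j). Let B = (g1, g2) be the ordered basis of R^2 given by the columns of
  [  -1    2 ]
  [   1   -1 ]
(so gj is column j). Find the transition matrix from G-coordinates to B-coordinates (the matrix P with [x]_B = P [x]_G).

[[1, 1], [1, 2]]

Take x = bj: its G-coordinates are the j-th standard unit vector, so P e_j — column j of P — equals [bj]_B.
b1 = g1 + g2, giving column 1 = [1, 1]; repeating for each j gives P = [[1, 1], [1, 2]].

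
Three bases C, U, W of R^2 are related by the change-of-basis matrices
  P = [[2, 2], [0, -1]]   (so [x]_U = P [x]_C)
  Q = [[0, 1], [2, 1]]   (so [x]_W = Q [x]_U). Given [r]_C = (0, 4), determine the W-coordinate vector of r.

Apply P to get U-coordinates (8, -4), then Q to get W-coordinates.
The result is [r]_W = (-4, 12).

(-4, 12)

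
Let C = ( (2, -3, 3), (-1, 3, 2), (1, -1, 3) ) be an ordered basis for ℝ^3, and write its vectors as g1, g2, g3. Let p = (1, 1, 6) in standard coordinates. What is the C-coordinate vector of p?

(4, 3, -4)

Write p = c_1 g1 + ... + c_3 g3 and solve for the c_i.
Solving this 3x3 system gives c = (4, 3, -4).
Check: 4g1 + 3g2 - 4g3 = (1, 1, 6).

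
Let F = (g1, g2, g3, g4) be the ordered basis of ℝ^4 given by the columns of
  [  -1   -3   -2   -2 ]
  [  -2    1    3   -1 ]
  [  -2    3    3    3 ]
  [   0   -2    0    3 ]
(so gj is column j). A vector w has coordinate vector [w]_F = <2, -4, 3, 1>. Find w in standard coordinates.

w = M [w]_F, where M has columns g1, ..., g4.
Carrying out the matrix-vector product, w = <2, 0, -4, 11>.

<2, 0, -4, 11>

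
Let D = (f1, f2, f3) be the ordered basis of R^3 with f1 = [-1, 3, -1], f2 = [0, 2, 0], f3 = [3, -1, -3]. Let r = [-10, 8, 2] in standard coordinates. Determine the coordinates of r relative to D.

Write r = c_1 f1 + ... + c_3 f3 and solve for the c_i.
Solving this 3x3 system gives c = (4, -3, -2).
Check: 4f1 - 3f2 - 2f3 = [-10, 8, 2].

[4, -3, -2]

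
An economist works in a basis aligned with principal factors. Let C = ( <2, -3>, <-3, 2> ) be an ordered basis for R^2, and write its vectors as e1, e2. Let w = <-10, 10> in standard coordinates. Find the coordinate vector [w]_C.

[w]_C is the unique c with M c = w, where M has columns e1, e2.
System: 2c_1 - 3c_2 = -10, -3c_1 + 2c_2 = 10; solving gives c_1 = -2, c_2 = 2.
Check: -2e1 + 2e2 = <-10, 10>.

<-2, 2>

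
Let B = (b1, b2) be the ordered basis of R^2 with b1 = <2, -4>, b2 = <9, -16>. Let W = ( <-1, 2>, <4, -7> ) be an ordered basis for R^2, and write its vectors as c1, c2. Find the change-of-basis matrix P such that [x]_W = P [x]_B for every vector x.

[[-2, -1], [0, 2]]

Column j of P is [bj]_W, since P maps B-coordinates to W-coordinates.
Expressing b1 in W: b1 = -2c1 + 0·c2, so column 1 of P is <-2, 0>.
Doing the same for each bj gives P = [[-2, -1], [0, 2]].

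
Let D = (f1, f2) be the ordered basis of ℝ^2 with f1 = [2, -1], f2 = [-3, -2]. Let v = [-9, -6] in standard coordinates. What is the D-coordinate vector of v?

Write v = c_1 f1 + c_2 f2 and solve for the c_i.
System: 2c_1 - 3c_2 = -9, -c_1 - 2c_2 = -6; solving gives c_1 = 0, c_2 = 3.
Check: 0·f1 + 3f2 = [-9, -6].

[0, 3]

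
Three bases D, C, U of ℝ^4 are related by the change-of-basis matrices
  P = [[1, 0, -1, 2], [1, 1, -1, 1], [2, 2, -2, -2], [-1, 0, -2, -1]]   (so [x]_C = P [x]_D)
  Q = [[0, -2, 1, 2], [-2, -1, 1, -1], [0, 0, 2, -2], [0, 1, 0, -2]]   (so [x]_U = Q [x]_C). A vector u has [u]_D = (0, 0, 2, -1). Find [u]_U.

(-2, 12, 2, 3)

First [u]_C = P [u]_D = (-4, -3, -2, -3).
Then [u]_U = Q [u]_C = (-2, 12, 2, 3).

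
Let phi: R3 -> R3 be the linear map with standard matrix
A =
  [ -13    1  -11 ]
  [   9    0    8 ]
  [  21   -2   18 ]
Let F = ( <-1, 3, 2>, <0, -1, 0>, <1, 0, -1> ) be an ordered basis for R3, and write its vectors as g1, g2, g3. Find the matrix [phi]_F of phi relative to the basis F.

[[3, 1, 1], [2, 3, 2], [-3, 0, -1]]

With P the matrix whose columns are g1, ..., g3, [phi]_F = P^(-1) A P.
Column by column: phi(g1) = A g1 = <-6, 7, 9>; its F-coordinates <3, 2, -3> give column 1.
Continuing for each basis vector yields [phi]_F = [[3, 1, 1], [2, 3, 2], [-3, 0, -1]].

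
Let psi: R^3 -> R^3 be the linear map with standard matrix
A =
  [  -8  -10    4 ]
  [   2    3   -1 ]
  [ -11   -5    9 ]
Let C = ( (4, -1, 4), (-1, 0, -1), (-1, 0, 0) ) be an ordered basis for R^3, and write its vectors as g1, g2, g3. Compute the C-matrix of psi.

With P the matrix whose columns are g1, ..., g3, [psi]_C = P^(-1) A P.
Column by column: psi(g1) = A g1 = (-6, 1, -3); its C-coordinates (-1, -1, 3) give column 1.
Continuing for each basis vector yields [psi]_C = [[-1, 1, 2], [-1, 2, -3], [3, -2, 3]].

[[-1, 1, 2], [-1, 2, -3], [3, -2, 3]]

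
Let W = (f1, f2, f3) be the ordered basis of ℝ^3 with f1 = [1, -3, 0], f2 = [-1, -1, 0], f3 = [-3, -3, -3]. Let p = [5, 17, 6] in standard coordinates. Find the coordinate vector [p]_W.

[-3, -2, -2]

[p]_W is the unique c with M c = p, where M has columns f1, ..., f3.
Solving this 3x3 system gives c = (-3, -2, -2).
Check: -3f1 - 2f2 - 2f3 = [5, 17, 6].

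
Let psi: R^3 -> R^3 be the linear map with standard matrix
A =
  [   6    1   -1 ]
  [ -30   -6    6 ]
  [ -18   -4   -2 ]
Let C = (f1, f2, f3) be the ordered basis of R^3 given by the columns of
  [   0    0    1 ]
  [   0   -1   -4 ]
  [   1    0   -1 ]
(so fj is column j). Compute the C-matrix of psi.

Let P have columns f1, ..., f3. Then [psi]_C = P^(-1) A P.
Here det P = 1, so P^(-1) is integer; computing A P first and then P^(-1)(A P) gives [[-3, 3, 3], [-2, -2, 0], [-1, -1, 3]].

[[-3, 3, 3], [-2, -2, 0], [-1, -1, 3]]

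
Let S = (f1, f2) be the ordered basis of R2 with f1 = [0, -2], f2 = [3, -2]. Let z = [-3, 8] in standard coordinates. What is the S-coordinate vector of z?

[-3, -1]

We seek scalars with c_1 f1 + c_2 f2 = z; equivalently solve M c = z where the columns of M are f1, f2.
System: 0c_1 + 3c_2 = -3, -2c_1 - 2c_2 = 8; solving gives c_1 = -3, c_2 = -1.
Check: -3f1 - f2 = [-3, 8].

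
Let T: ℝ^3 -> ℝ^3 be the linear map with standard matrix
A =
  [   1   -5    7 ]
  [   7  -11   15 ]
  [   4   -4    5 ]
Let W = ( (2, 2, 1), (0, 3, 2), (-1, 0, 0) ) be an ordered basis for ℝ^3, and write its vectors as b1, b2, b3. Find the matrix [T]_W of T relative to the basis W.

The j-th column of [T]_W is [T(bj)]_W.
T(b1) = A b1 = (-1, 7, 5) = -b1 + 3b2 - b3, so column 1 is (-1, 3, -1).
Repeating for b2, b3 and assembling the columns gives [[-1, 0, -2], [3, -1, -1], [-1, 1, -3]].

[[-1, 0, -2], [3, -1, -1], [-1, 1, -3]]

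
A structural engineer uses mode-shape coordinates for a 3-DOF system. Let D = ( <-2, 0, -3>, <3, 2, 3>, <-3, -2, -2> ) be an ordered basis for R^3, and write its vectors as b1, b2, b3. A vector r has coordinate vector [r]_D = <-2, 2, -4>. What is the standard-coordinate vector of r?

<22, 12, 20>

By definition r = -2b1 + 2b2 - 4b3.
Summing componentwise gives <22, 12, 20>.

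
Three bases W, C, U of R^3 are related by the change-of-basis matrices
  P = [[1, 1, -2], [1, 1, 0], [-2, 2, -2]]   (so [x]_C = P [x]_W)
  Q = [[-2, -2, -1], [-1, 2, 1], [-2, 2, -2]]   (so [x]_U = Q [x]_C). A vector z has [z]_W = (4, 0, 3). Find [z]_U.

(10, -4, 40)

First [z]_C = P [z]_W = (-2, 4, -14).
Then [z]_U = Q [z]_C = (10, -4, 40).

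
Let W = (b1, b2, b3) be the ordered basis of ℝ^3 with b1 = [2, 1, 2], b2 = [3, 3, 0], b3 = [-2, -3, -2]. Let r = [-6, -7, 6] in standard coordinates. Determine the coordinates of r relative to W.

[2, -4, -1]

We seek scalars with c_1 b1 + ... + c_3 b3 = r; equivalently solve M c = r where the columns of M are b1, ..., b3.
Row-reducing the augmented matrix [M | r] gives c = (2, -4, -1).
Check: 2b1 - 4b2 - b3 = [-6, -7, 6].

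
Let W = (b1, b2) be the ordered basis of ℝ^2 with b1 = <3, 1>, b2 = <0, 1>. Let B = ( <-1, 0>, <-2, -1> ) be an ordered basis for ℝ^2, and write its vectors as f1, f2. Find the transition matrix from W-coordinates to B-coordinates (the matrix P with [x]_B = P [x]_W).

[[-1, 2], [-1, -1]]

Let M have columns bj and N have columns fj. Then for every x, N [x]_B = x = M [x]_W, so P = N^(-1) M.
Since det N = 1, N^(-1) has integer entries; multiplying gives P = [[-1, 2], [-1, -1]].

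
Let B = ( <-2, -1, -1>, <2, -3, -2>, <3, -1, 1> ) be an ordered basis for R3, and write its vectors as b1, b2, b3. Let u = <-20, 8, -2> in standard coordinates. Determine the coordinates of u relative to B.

[u]_B is the unique c with M c = u, where M has columns b1, ..., b3.
Row-reducing the augmented matrix [M | u] gives c = (2, -2, -4).
Check: 2b1 - 2b2 - 4b3 = <-20, 8, -2>.

<2, -2, -4>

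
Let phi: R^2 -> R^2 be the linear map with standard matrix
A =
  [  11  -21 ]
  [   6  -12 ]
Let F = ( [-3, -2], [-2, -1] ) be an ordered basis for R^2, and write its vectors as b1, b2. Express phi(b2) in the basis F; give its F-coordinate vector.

[-1, 2]

Compute phi(b2) = A b2 = [-1, 0] in standard coordinates.
Then write this in F-coordinates: solve for y in y_1 b1 + y_2 b2 = [-1, 0].
This gives y = [-1, 2], which is column 2 of [phi]_F.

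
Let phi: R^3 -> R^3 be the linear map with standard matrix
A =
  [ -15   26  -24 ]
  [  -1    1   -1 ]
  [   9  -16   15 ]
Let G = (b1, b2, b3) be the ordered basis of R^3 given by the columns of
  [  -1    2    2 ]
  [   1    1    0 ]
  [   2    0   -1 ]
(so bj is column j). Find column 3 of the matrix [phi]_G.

[2, -3, 1]

Column 3 of [phi]_G is the G-coordinate vector of phi(b3).
In standard coordinates phi(b3) = A b3 = [-6, -1, 3].
Converting to G: [-6, -1, 3] = 2b1 - 3b2 + b3, so the coordinate vector is [2, -3, 1].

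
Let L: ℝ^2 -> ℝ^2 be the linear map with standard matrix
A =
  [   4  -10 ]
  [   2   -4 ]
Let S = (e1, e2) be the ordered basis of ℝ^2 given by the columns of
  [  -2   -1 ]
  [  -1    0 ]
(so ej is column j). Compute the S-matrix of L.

Let P have columns e1, e2. Then [L]_S = P^(-1) A P.
Here det P = -1, so P^(-1) is integer; computing A P first and then P^(-1)(A P) gives [[0, 2], [-2, 0]].

[[0, 2], [-2, 0]]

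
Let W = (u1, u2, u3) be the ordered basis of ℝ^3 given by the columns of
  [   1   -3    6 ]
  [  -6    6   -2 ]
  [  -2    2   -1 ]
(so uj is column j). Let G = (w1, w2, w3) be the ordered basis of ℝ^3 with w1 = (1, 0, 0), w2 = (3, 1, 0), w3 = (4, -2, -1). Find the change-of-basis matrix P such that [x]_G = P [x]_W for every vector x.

[[-1, -1, 2], [-2, 2, 0], [2, -2, 1]]

Take x = uj: its W-coordinates are the j-th standard unit vector, so P e_j — column j of P — equals [uj]_G.
u1 = -w1 - 2w2 + 2w3, giving column 1 = (-1, -2, 2); repeating for each j gives P = [[-1, -1, 2], [-2, 2, 0], [2, -2, 1]].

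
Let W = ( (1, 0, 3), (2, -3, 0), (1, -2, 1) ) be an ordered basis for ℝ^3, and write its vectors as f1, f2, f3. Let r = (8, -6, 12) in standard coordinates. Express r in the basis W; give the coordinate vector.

[r]_W is the unique c with M c = r, where M has columns f1, ..., f3.
Gaussian elimination on [M | r] yields c = (4, 2, 0).
Check: 4f1 + 2f2 + 0·f3 = (8, -6, 12).

(4, 2, 0)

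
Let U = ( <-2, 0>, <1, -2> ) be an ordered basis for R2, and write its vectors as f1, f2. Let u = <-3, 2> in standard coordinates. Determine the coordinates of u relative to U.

Write u = c_1 f1 + c_2 f2 and solve for the c_i.
System: -2c_1 + c_2 = -3, 0c_1 - 2c_2 = 2; solving gives c_1 = 1, c_2 = -1.
Check: f1 - f2 = <-3, 2>.

<1, -1>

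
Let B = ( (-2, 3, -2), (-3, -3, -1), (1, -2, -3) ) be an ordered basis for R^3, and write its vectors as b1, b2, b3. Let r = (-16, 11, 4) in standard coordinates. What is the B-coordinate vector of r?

[r]_B is the unique c with M c = r, where M has columns b1, ..., b3.
Row-reducing the augmented matrix [M | r] gives c = (3, 2, -4).
Check: 3b1 + 2b2 - 4b3 = (-16, 11, 4).

(3, 2, -4)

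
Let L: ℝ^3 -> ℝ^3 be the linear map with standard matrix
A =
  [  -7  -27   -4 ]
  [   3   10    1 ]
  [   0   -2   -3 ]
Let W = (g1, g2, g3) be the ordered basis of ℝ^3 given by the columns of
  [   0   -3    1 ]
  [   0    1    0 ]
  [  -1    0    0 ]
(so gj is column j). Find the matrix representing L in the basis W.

The j-th column of [L]_W is [L(gj)]_W.
L(g1) = A g1 = [4, -1, 3] = -3g1 - g2 + g3, so column 1 is [-3, -1, 1].
Repeating for g2, g3 and assembling the columns gives [[-3, 2, 0], [-1, 1, 3], [1, -3, 2]].

[[-3, 2, 0], [-1, 1, 3], [1, -3, 2]]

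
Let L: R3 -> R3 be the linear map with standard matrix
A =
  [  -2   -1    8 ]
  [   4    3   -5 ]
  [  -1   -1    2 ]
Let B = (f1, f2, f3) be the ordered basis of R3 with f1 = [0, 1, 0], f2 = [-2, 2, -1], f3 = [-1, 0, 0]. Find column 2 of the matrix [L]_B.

[-1, 2, 2]

Compute L(f2) = A f2 = [-6, 3, -2] in standard coordinates.
Then write this in B-coordinates: solve for y in y_1 f1 + ... + y_3 f3 = [-6, 3, -2].
This gives y = [-1, 2, 2], which is column 2 of [L]_B.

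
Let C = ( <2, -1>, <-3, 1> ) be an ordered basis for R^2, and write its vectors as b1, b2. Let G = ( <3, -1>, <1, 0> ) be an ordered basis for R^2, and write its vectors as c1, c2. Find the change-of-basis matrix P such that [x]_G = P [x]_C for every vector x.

Column j of P is [bj]_G, since P maps C-coordinates to G-coordinates.
Expressing b1 in G: b1 = c1 - c2, so column 1 of P is <1, -1>.
Doing the same for each bj gives P = [[1, -1], [-1, 0]].

[[1, -1], [-1, 0]]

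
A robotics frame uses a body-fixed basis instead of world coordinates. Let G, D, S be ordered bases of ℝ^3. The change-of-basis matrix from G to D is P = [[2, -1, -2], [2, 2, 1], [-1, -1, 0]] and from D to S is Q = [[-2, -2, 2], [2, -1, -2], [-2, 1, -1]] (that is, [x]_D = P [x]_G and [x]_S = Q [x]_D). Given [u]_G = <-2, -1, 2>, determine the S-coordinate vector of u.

Apply P to get D-coordinates <-7, -4, 3>, then Q to get S-coordinates.
The result is [u]_S = <28, -16, 7>.

<28, -16, 7>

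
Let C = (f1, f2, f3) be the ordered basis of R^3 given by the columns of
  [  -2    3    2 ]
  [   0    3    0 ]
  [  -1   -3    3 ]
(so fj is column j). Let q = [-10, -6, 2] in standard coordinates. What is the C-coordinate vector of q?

[q]_C is the unique c with M c = q, where M has columns f1, ..., f3.
Gaussian elimination on [M | q] yields c = (1, -2, -1).
Check: f1 - 2f2 - f3 = [-10, -6, 2].

[1, -2, -1]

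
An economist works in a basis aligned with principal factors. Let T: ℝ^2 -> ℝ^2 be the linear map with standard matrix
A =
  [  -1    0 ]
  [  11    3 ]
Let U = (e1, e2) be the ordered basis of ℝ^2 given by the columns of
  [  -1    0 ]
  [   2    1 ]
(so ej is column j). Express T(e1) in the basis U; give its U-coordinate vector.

[-1, -3]

Column 1 of [T]_U is the U-coordinate vector of T(e1).
In standard coordinates T(e1) = A e1 = [1, -5].
Converting to U: [1, -5] = -e1 - 3e2, so the coordinate vector is [-1, -3].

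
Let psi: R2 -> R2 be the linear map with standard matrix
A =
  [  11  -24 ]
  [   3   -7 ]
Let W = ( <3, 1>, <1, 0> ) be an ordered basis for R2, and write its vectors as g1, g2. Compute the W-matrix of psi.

With P the matrix whose columns are g1, g2, [psi]_W = P^(-1) A P.
Column by column: psi(g1) = A g1 = <9, 2>; its W-coordinates <2, 3> give column 1.
Continuing for each basis vector yields [psi]_W = [[2, 3], [3, 2]].

[[2, 3], [3, 2]]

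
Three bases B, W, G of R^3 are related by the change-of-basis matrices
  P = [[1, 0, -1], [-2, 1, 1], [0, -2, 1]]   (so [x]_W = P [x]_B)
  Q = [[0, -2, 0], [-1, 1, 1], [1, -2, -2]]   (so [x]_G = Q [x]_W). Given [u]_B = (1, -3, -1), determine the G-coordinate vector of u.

First [u]_W = P [u]_B = (2, -6, 5).
Then [u]_G = Q [u]_W = (12, -3, 4).

(12, -3, 4)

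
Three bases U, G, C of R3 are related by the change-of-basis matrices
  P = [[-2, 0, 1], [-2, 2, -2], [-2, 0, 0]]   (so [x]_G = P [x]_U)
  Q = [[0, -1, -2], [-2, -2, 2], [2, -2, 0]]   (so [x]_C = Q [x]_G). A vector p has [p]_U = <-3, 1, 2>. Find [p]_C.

First [p]_G = P [p]_U = <8, 4, 6>.
Then [p]_C = Q [p]_G = <-16, -12, 8>.

<-16, -12, 8>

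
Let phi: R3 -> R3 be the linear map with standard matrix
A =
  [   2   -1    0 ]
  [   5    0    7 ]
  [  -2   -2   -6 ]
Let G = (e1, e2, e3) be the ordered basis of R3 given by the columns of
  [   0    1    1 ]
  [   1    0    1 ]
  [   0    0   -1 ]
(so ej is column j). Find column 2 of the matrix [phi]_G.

Compute phi(e2) = A e2 = (2, 5, -2) in standard coordinates.
Then write this in G-coordinates: solve for y in y_1 e1 + ... + y_3 e3 = (2, 5, -2).
This gives y = (3, 0, 2), which is column 2 of [phi]_G.

(3, 0, 2)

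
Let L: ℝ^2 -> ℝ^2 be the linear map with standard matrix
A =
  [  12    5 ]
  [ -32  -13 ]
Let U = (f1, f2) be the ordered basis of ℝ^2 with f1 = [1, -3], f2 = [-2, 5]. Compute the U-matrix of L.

[[1, -3], [2, -2]]

The j-th column of [L]_U is [L(fj)]_U.
L(f1) = A f1 = [-3, 7] = f1 + 2f2, so column 1 is [1, 2].
Repeating for f2 and assembling the columns gives [[1, -3], [2, -2]].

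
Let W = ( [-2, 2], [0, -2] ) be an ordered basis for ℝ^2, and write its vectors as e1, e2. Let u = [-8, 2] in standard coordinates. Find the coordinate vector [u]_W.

Write u = c_1 e1 + c_2 e2 and solve for the c_i.
System: -2c_1 + 0c_2 = -8, 2c_1 - 2c_2 = 2; solving gives c_1 = 4, c_2 = 3.
Check: 4e1 + 3e2 = [-8, 2].

[4, 3]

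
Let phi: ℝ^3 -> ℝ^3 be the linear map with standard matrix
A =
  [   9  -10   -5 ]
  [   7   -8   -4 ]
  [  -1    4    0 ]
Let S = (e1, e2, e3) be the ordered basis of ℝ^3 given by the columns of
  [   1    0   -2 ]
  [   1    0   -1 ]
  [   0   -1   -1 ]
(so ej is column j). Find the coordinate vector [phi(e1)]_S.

(-1, -3, 0)

Column 1 of [phi]_S is the S-coordinate vector of phi(e1).
In standard coordinates phi(e1) = A e1 = (-1, -1, 3).
Converting to S: (-1, -1, 3) = -e1 - 3e2 + 0·e3, so the coordinate vector is (-1, -3, 0).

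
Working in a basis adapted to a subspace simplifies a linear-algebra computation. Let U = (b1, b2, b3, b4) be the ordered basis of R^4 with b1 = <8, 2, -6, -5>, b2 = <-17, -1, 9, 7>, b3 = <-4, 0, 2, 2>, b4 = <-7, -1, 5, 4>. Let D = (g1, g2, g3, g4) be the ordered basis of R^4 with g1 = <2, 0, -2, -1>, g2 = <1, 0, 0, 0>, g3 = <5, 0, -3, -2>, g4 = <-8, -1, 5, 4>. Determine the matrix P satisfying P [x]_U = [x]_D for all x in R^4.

[[1, 1, 2, 0], [0, -1, 2, 1], [-2, -2, -2, 0], [-2, 1, 0, 1]]

Let M have columns bj and N have columns gj. Then for every x, N [x]_D = x = M [x]_U, so P = N^(-1) M.
Since det N = 1, N^(-1) has integer entries; multiplying gives P = [[1, 1, 2, 0], [0, -1, 2, 1], [-2, -2, -2, 0], [-2, 1, 0, 1]].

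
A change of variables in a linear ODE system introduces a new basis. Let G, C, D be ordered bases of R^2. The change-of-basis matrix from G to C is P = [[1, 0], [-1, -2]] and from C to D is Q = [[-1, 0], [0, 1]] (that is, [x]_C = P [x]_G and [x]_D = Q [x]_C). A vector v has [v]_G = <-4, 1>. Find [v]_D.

<4, 2>

Apply P to get C-coordinates <-4, 2>, then Q to get D-coordinates.
The result is [v]_D = <4, 2>.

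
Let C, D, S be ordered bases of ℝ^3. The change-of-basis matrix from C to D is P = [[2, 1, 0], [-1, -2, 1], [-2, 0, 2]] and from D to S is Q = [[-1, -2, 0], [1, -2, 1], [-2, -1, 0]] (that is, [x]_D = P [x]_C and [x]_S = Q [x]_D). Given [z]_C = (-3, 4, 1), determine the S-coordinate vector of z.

(10, 14, 8)

Composing the changes, [z]_S = Q P [z]_C.
Q P = [[0, 3, -2], [2, 5, 0], [-3, 0, -1]]; applying this to (-3, 4, 1) gives (10, 14, 8).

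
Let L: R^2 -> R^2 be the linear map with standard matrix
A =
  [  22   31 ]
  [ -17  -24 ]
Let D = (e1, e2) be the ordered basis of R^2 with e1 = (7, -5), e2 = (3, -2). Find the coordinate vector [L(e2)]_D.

Column 2 of [L]_D is the D-coordinate vector of L(e2).
In standard coordinates L(e2) = A e2 = (4, -3).
Converting to D: (4, -3) = e1 - e2, so the coordinate vector is (1, -1).

(1, -1)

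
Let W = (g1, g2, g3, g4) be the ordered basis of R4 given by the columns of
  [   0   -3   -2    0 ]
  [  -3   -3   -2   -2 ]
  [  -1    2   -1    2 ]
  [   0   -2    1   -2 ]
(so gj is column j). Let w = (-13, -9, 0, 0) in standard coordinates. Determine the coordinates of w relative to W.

(0, 3, 2, -2)

We seek scalars with c_1 g1 + ... + c_4 g4 = w; equivalently solve M c = w where the columns of M are g1, ..., g4.
Gaussian elimination on [M | w] yields c = (0, 3, 2, -2).
Check: 0·g1 + 3g2 + 2g3 - 2g4 = (-13, -9, 0, 0).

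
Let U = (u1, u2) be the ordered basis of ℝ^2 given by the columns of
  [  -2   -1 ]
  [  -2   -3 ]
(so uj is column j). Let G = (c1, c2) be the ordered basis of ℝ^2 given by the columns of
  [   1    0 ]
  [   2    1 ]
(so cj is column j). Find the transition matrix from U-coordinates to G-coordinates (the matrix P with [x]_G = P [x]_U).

Take x = uj: its U-coordinates are the j-th standard unit vector, so P e_j — column j of P — equals [uj]_G.
u1 = -2c1 + 2c2, giving column 1 = (-2, 2); repeating for each j gives P = [[-2, -1], [2, -1]].

[[-2, -1], [2, -1]]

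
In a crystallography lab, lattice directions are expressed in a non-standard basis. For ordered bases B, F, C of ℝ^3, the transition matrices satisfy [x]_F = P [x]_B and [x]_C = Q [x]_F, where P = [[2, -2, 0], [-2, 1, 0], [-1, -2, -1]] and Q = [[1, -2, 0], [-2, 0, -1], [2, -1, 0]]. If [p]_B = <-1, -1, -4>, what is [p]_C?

Apply P to get F-coordinates <0, 1, 7>, then Q to get C-coordinates.
The result is [p]_C = <-2, -7, -1>.

<-2, -7, -1>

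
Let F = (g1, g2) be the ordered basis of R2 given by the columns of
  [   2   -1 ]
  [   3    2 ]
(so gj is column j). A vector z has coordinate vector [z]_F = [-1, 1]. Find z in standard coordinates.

The coordinates say z = -g1 + g2; adding the scaled basis vectors gives [-3, -1].

[-3, -1]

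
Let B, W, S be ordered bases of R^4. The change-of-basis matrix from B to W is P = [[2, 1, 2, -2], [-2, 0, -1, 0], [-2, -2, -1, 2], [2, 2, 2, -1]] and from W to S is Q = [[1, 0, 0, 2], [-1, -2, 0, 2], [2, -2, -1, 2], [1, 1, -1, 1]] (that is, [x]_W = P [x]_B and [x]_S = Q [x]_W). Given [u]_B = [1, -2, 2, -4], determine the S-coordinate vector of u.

[24, 8, 52, 22]

First [u]_W = P [u]_B = [12, -4, -8, 6].
Then [u]_S = Q [u]_W = [24, 8, 52, 22].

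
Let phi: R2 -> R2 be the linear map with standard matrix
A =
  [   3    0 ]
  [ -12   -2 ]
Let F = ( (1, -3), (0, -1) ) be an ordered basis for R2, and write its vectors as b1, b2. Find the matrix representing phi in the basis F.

With P the matrix whose columns are b1, b2, [phi]_F = P^(-1) A P.
Column by column: phi(b1) = A b1 = (3, -6); its F-coordinates (3, -3) give column 1.
Continuing for each basis vector yields [phi]_F = [[3, 0], [-3, -2]].

[[3, 0], [-3, -2]]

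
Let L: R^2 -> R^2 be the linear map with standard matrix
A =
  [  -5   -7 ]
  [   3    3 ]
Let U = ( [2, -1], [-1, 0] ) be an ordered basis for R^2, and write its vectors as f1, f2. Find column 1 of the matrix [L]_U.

Compute L(f1) = A f1 = [-3, 3] in standard coordinates.
Then write this in U-coordinates: solve for y in y_1 f1 + y_2 f2 = [-3, 3].
This gives y = [-3, -3], which is column 1 of [L]_U.

[-3, -3]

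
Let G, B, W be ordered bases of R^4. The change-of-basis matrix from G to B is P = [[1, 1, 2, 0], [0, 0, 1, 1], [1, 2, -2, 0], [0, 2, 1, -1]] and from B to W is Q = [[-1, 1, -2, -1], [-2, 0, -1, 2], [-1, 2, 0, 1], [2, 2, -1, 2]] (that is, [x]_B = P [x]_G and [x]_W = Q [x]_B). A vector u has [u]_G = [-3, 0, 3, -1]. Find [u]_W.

First [u]_B = P [u]_G = [3, 2, -9, 4].
Then [u]_W = Q [u]_B = [13, 11, 5, 27].

[13, 11, 5, 27]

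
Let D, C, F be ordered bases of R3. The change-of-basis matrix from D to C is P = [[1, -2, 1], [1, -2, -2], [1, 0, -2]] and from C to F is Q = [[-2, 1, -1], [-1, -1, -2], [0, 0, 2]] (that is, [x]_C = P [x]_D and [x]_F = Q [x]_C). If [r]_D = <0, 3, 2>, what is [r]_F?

<2, 22, -8>

Composing the changes, [r]_F = Q P [r]_D.
Q P = [[-2, 2, -2], [-4, 4, 5], [2, 0, -4]]; applying this to <0, 3, 2> gives <2, 22, -8>.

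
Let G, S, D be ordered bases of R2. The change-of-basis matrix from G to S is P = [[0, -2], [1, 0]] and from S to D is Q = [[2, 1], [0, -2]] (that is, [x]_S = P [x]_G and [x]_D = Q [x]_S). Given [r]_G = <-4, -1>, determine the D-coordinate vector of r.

<0, 8>

First [r]_S = P [r]_G = <2, -4>.
Then [r]_D = Q [r]_S = <0, 8>.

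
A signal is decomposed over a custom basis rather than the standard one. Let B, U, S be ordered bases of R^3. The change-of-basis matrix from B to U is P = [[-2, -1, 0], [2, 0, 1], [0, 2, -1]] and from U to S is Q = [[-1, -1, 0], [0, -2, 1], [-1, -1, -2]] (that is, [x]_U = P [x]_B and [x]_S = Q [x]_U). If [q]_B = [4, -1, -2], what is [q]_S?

Apply P to get U-coordinates [-7, 6, 0], then Q to get S-coordinates.
The result is [q]_S = [1, -12, 1].

[1, -12, 1]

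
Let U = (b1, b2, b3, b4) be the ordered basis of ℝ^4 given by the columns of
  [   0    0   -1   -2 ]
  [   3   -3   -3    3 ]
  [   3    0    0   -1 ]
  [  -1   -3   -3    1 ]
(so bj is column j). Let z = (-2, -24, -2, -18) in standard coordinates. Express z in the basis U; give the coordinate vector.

(-1, 2, 4, -1)

[z]_U is the unique c with M c = z, where M has columns b1, ..., b4.
Row-reducing the augmented matrix [M | z] gives c = (-1, 2, 4, -1).
Check: -b1 + 2b2 + 4b3 - b4 = (-2, -24, -2, -18).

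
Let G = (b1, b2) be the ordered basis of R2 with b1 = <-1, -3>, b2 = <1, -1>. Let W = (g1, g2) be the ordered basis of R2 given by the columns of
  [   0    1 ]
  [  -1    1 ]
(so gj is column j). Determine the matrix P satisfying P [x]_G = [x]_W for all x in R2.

[[2, 2], [-1, 1]]

Column j of P is [bj]_W, since P maps G-coordinates to W-coordinates.
Expressing b1 in W: b1 = 2g1 - g2, so column 1 of P is <2, -1>.
Doing the same for each bj gives P = [[2, 2], [-1, 1]].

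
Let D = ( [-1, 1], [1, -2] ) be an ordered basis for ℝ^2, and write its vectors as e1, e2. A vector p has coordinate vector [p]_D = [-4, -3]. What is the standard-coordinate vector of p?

p = M [p]_D, where M has columns e1, e2.
Carrying out the matrix-vector product, p = [1, 2].

[1, 2]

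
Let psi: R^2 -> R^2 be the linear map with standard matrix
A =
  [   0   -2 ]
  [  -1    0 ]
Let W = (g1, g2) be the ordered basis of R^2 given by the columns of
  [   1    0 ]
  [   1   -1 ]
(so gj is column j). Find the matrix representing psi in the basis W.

[[-2, 2], [-1, 2]]

Let P have columns g1, g2. Then [psi]_W = P^(-1) A P.
Here det P = -1, so P^(-1) is integer; computing A P first and then P^(-1)(A P) gives [[-2, 2], [-1, 2]].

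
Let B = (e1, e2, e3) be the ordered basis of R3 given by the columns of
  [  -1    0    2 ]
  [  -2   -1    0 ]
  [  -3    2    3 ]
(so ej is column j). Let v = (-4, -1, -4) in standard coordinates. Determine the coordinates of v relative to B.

(0, 1, -2)

Write v = c_1 e1 + ... + c_3 e3 and solve for the c_i.
Gaussian elimination on [M | v] yields c = (0, 1, -2).
Check: 0·e1 + e2 - 2e3 = (-4, -1, -4).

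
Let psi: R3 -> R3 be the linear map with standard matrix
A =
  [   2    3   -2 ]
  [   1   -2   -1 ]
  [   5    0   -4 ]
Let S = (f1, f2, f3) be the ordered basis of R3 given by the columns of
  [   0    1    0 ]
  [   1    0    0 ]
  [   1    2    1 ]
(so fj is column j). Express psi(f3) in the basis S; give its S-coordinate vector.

Compute psi(f3) = A f3 = [-2, -1, -4] in standard coordinates.
Then write this in S-coordinates: solve for y in y_1 f1 + ... + y_3 f3 = [-2, -1, -4].
This gives y = [-1, -2, 1], which is column 3 of [psi]_S.

[-1, -2, 1]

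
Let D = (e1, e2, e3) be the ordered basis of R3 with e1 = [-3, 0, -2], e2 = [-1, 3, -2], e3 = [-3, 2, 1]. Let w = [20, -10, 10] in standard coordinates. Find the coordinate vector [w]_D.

[-4, -2, -2]

[w]_D is the unique c with M c = w, where M has columns e1, ..., e3.
Row-reducing the augmented matrix [M | w] gives c = (-4, -2, -2).
Check: -4e1 - 2e2 - 2e3 = [20, -10, 10].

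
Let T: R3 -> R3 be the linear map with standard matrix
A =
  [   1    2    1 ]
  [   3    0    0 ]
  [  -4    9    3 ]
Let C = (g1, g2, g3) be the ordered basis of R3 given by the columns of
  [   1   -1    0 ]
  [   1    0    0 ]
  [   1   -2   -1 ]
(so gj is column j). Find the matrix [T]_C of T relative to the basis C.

[[3, -3, 0], [-1, 0, 1], [-3, -1, 1]]

Let P have columns g1, ..., g3. Then [T]_C = P^(-1) A P.
Here det P = -1, so P^(-1) is integer; computing A P first and then P^(-1)(A P) gives [[3, -3, 0], [-1, 0, 1], [-3, -1, 1]].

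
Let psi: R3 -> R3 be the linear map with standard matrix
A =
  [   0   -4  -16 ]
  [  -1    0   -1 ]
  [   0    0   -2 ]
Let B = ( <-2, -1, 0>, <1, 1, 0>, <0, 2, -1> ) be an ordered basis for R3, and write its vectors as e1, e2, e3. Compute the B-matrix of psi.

[[-2, 3, -3], [0, 2, 2], [0, 0, -2]]

Let P have columns e1, ..., e3. Then [psi]_B = P^(-1) A P.
Here det P = 1, so P^(-1) is integer; computing A P first and then P^(-1)(A P) gives [[-2, 3, -3], [0, 2, 2], [0, 0, -2]].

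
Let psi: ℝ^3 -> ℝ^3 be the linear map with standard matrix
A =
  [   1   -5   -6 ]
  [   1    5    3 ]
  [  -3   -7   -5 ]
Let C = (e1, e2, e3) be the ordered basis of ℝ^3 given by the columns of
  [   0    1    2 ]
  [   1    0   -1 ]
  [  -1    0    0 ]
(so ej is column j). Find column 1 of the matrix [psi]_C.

[2, 1, 0]

Compute psi(e1) = A e1 = [1, 2, -2] in standard coordinates.
Then write this in C-coordinates: solve for y in y_1 e1 + ... + y_3 e3 = [1, 2, -2].
This gives y = [2, 1, 0], which is column 1 of [psi]_C.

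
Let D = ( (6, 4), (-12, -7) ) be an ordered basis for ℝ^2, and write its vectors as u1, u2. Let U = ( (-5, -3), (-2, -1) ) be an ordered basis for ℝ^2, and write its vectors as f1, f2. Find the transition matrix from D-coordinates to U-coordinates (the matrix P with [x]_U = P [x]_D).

[[-2, 2], [2, 1]]

Column j of P is [uj]_U, since P maps D-coordinates to U-coordinates.
Expressing u1 in U: u1 = -2f1 + 2f2, so column 1 of P is (-2, 2).
Doing the same for each uj gives P = [[-2, 2], [2, 1]].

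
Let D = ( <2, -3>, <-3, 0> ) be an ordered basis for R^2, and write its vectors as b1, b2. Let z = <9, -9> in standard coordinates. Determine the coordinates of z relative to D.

<3, -1>

We seek scalars with c_1 b1 + c_2 b2 = z; equivalently solve M c = z where the columns of M are b1, b2.
System: 2c_1 - 3c_2 = 9, -3c_1 + 0c_2 = -9; solving gives c_1 = 3, c_2 = -1.
Check: 3b1 - b2 = <9, -9>.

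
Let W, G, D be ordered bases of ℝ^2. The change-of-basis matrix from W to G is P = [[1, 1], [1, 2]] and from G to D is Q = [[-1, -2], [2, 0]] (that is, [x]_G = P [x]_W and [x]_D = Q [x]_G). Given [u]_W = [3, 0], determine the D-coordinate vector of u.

Apply P to get G-coordinates [3, 3], then Q to get D-coordinates.
The result is [u]_D = [-9, 6].

[-9, 6]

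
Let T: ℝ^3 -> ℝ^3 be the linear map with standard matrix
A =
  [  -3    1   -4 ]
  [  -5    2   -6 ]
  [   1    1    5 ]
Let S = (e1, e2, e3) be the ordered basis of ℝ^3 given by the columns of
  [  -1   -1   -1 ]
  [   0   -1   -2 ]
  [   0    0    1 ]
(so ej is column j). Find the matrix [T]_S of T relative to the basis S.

Let P have columns e1, ..., e3. Then [T]_S = P^(-1) A P.
Here det P = 1, so P^(-1) is integer; computing A P first and then P^(-1)(A P) gives [[1, -1, 0], [-3, 1, 1], [-1, -2, 2]].

[[1, -1, 0], [-3, 1, 1], [-1, -2, 2]]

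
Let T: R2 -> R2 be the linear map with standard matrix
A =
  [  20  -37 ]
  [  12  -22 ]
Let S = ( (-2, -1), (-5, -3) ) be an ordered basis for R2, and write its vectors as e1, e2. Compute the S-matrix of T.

Let P have columns e1, e2. Then [T]_S = P^(-1) A P.
Here det P = 1, so P^(-1) is integer; computing A P first and then P^(-1)(A P) gives [[-1, -3], [1, -1]].

[[-1, -3], [1, -1]]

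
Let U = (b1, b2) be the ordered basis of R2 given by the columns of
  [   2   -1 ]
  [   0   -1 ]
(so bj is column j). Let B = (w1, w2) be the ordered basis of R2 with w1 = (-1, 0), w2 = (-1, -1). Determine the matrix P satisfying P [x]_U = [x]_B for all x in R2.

[[-2, 0], [0, 1]]

Take x = bj: its U-coordinates are the j-th standard unit vector, so P e_j — column j of P — equals [bj]_B.
b1 = -2w1 + 0·w2, giving column 1 = (-2, 0); repeating for each j gives P = [[-2, 0], [0, 1]].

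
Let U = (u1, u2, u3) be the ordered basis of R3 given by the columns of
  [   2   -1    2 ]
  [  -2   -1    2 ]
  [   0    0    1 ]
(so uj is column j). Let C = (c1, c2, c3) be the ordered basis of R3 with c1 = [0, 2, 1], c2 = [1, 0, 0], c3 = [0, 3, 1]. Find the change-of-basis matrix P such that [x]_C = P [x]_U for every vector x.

[[2, 1, 1], [2, -1, 2], [-2, -1, 0]]

Column j of P is [uj]_C, since P maps U-coordinates to C-coordinates.
Expressing u1 in C: u1 = 2c1 + 2c2 - 2c3, so column 1 of P is [2, 2, -2].
Doing the same for each uj gives P = [[2, 1, 1], [2, -1, 2], [-2, -1, 0]].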